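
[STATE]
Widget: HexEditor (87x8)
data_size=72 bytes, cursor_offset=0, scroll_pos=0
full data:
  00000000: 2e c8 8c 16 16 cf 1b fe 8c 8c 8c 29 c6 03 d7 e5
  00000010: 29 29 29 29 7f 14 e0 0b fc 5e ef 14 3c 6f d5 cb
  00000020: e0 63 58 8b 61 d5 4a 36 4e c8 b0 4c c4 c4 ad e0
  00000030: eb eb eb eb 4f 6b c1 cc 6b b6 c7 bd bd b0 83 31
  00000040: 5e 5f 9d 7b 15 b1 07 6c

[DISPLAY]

00000000  2E c8 8c 16 16 cf 1b fe  8c 8c 8c 29 c6 03 d7 e5  |...........)....|         
00000010  29 29 29 29 7f 14 e0 0b  fc 5e ef 14 3c 6f d5 cb  |)))).....^..<o..|         
00000020  e0 63 58 8b 61 d5 4a 36  4e c8 b0 4c c4 c4 ad e0  |.cX.a.J6N..L....|         
00000030  eb eb eb eb 4f 6b c1 cc  6b b6 c7 bd bd b0 83 31  |....Ok..k......1|         
00000040  5e 5f 9d 7b 15 b1 07 6c                           |^_.{...l        |         
                                                                                       
                                                                                       
                                                                                       


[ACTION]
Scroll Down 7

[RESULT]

00000040  5e 5f 9d 7b 15 b1 07 6c                           |^_.{...l        |         
                                                                                       
                                                                                       
                                                                                       
                                                                                       
                                                                                       
                                                                                       
                                                                                       


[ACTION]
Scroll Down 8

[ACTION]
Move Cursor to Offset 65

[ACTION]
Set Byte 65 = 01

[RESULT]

00000040  5e 01 9d 7b 15 b1 07 6c                           |^..{...l        |         
                                                                                       
                                                                                       
                                                                                       
                                                                                       
                                                                                       
                                                                                       
                                                                                       


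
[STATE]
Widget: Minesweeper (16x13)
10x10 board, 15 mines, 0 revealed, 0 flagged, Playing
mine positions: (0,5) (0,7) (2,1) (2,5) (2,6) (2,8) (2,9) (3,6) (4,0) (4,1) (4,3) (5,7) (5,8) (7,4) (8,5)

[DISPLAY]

■■■■■■■■■■      
■■■■■■■■■■      
■■■■■■■■■■      
■■■■■■■■■■      
■■■■■■■■■■      
■■■■■■■■■■      
■■■■■■■■■■      
■■■■■■■■■■      
■■■■■■■■■■      
■■■■■■■■■■      
                
                
                


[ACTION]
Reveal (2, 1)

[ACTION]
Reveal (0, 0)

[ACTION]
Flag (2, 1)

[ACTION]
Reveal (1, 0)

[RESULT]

■■■■■✹■✹■■      
■■■■■■■■■■      
■✹■■■✹✹■✹✹      
■■■■■■✹■■■      
✹✹■✹■■■■■■      
■■■■■■■✹✹■      
■■■■■■■■■■      
■■■■✹■■■■■      
■■■■■✹■■■■      
■■■■■■■■■■      
                
                
                


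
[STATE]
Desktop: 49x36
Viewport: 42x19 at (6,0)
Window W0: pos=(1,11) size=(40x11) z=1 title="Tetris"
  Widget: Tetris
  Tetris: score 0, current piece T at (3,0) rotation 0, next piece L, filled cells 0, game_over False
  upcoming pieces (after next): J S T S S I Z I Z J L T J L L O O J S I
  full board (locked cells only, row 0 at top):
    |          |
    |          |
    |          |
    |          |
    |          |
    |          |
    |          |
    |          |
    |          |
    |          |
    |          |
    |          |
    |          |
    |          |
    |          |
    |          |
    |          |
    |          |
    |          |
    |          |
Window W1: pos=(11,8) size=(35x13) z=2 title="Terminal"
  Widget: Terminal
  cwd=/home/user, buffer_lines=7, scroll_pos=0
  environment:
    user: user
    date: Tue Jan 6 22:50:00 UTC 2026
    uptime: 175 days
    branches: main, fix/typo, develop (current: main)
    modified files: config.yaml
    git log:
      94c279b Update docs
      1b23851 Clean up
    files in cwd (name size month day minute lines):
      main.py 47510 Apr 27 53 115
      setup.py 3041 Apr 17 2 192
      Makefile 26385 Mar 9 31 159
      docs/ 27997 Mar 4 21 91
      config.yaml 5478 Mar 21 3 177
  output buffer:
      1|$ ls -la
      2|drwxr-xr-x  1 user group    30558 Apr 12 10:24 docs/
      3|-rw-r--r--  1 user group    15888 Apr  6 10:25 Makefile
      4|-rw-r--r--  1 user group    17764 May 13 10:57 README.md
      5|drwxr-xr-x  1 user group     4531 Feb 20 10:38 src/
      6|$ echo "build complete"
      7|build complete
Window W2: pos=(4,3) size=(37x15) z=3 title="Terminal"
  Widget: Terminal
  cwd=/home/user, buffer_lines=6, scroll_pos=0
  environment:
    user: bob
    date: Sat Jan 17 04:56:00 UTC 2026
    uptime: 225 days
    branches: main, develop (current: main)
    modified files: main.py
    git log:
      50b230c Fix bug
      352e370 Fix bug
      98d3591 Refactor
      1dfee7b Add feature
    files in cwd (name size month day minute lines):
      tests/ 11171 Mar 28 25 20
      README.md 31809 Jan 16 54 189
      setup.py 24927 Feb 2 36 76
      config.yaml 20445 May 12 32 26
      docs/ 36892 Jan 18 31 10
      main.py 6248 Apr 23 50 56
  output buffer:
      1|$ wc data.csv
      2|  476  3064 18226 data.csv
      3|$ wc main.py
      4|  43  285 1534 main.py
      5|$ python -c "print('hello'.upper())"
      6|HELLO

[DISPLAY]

                                          
                                          
                                          
━━━━━━━━━━━━━━━━━━━━━━━━━━━━━━━━━━┓       
Terminal                          ┃       
──────────────────────────────────┨       
 wc data.csv                      ┃       
 476  3064 18226 data.csv         ┃       
 wc main.py                       ┃━━━━┓  
 43  285 1534 main.py             ┃    ┃  
 python -c "print('hello'.upper())┃────┨  
ELLO                              ┃    ┃  
 █                                ┃0558┃  
                                  ┃5888┃  
                                  ┃7764┃  
                                  ┃4531┃  
                                  ┃    ┃  
━━━━━━━━━━━━━━━━━━━━━━━━━━━━━━━━━━┛    ┃  
     ┃$ █                              ┃  


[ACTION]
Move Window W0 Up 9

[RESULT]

                                          
                                          
━━━━━━━━━━━━━━━━━━━━━━━━━━━━━━━━━━┓       
━━━━━━━━━━━━━━━━━━━━━━━━━━━━━━━━━━┓       
Terminal                          ┃       
──────────────────────────────────┨       
 wc data.csv                      ┃       
 476  3064 18226 data.csv         ┃       
 wc main.py                       ┃━━━━┓  
 43  285 1534 main.py             ┃    ┃  
 python -c "print('hello'.upper())┃────┨  
ELLO                              ┃    ┃  
 █                                ┃0558┃  
                                  ┃5888┃  
                                  ┃7764┃  
                                  ┃4531┃  
                                  ┃    ┃  
━━━━━━━━━━━━━━━━━━━━━━━━━━━━━━━━━━┛    ┃  
     ┃$ █                              ┃  


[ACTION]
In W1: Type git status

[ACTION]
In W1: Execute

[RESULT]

                                          
                                          
━━━━━━━━━━━━━━━━━━━━━━━━━━━━━━━━━━┓       
━━━━━━━━━━━━━━━━━━━━━━━━━━━━━━━━━━┓       
Terminal                          ┃       
──────────────────────────────────┨       
 wc data.csv                      ┃       
 476  3064 18226 data.csv         ┃       
 wc main.py                       ┃━━━━┓  
 43  285 1534 main.py             ┃    ┃  
 python -c "print('hello'.upper())┃────┨  
ELLO                              ┃4531┃  
 █                                ┃    ┃  
                                  ┃    ┃  
                                  ┃    ┃  
                                  ┃    ┃  
                                  ┃:   ┃  
━━━━━━━━━━━━━━━━━━━━━━━━━━━━━━━━━━┛    ┃  
     ┃        modified:   config.yaml  ┃  


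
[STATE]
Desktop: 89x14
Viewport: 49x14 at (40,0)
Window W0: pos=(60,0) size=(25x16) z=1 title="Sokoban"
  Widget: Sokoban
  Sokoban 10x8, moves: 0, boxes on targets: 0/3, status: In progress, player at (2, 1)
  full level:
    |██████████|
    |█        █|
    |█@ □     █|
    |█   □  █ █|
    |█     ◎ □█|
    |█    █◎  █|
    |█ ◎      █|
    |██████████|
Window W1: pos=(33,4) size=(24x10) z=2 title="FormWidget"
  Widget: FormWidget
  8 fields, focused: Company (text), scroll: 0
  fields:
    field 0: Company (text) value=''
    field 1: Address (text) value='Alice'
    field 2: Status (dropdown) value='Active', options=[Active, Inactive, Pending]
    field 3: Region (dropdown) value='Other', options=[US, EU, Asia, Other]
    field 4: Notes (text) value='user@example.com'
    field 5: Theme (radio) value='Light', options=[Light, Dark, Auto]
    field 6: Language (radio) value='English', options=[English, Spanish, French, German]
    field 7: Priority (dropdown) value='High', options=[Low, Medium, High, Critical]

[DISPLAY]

                    ┏━━━━━━━━━━━━━━━━━━━━━━━┓    
                    ┃ Sokoban               ┃    
                    ┠───────────────────────┨    
                    ┃██████████             ┃    
━━━━━━━━━━━━━━━━┓   ┃█        █             ┃    
idget           ┃   ┃█@ □     █             ┃    
────────────────┨   ┃█   □  █ █             ┃    
any:    [      ]┃   ┃█     ◎ □█             ┃    
ess:    [Alice ]┃   ┃█    █◎  █             ┃    
us:     [Activ▼]┃   ┃█ ◎      █             ┃    
on:     [Other▼]┃   ┃██████████             ┃    
s:      [user@e]┃   ┃Moves: 0  0/3          ┃    
e:      (●) Ligh┃   ┃                       ┃    
━━━━━━━━━━━━━━━━┛   ┃                       ┃    


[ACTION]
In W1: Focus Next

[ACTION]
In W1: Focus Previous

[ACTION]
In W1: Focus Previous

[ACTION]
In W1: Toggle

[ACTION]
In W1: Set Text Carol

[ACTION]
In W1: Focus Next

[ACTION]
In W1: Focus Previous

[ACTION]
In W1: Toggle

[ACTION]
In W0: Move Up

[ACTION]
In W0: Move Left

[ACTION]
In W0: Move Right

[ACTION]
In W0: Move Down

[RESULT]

                    ┏━━━━━━━━━━━━━━━━━━━━━━━┓    
                    ┃ Sokoban               ┃    
                    ┠───────────────────────┨    
                    ┃██████████             ┃    
━━━━━━━━━━━━━━━━┓   ┃█        █             ┃    
idget           ┃   ┃█ @□     █             ┃    
────────────────┨   ┃█   □  █ █             ┃    
any:    [      ]┃   ┃█     ◎ □█             ┃    
ess:    [Alice ]┃   ┃█    █◎  █             ┃    
us:     [Activ▼]┃   ┃█ ◎      █             ┃    
on:     [Other▼]┃   ┃██████████             ┃    
s:      [user@e]┃   ┃Moves: 3  0/3          ┃    
e:      (●) Ligh┃   ┃                       ┃    
━━━━━━━━━━━━━━━━┛   ┃                       ┃    


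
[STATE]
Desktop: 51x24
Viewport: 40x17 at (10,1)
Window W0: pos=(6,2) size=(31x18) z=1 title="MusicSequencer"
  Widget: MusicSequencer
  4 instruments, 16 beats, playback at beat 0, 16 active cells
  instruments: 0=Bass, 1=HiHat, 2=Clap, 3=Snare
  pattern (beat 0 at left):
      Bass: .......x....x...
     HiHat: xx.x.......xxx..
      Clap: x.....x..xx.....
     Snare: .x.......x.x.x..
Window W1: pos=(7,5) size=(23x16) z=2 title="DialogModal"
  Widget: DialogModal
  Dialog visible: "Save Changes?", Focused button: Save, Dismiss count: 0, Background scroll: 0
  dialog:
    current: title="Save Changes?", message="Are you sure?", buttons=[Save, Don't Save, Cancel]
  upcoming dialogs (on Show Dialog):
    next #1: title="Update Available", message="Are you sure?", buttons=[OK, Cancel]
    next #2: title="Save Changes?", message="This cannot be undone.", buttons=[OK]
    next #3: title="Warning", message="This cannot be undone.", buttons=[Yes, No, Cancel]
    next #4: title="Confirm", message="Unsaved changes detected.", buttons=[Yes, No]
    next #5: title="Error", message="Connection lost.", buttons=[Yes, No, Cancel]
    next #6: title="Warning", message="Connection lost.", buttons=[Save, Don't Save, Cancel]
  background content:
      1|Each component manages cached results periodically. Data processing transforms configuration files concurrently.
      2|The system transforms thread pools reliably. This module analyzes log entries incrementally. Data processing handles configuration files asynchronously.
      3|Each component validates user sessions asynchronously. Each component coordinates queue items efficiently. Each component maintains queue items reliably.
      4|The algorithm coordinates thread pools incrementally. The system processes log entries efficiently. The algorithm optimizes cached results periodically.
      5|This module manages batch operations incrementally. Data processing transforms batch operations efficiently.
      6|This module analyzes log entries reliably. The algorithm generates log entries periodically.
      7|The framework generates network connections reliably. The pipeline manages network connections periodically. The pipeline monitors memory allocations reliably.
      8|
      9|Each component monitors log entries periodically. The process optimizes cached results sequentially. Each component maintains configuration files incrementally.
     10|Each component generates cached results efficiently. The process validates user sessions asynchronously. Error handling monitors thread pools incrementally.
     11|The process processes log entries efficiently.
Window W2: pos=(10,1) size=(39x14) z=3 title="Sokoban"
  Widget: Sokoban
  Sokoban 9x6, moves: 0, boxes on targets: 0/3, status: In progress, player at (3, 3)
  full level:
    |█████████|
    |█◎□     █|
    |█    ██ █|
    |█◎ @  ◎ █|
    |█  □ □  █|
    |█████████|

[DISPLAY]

┏━━━━━━━━━━━━━━━━━━━━━━━━━━━━━━━━━━━━━┓ 
┃ Sokoban                             ┃ 
┠─────────────────────────────────────┨ 
┃█████████                            ┃ 
┃█◎□     █                            ┃ 
┃█    ██ █                            ┃ 
┃█◎ @  ◎ █                            ┃ 
┃█  □ □  █                            ┃ 
┃█████████                            ┃ 
┃Moves: 0  0/3                        ┃ 
┃                                     ┃ 
┃                                     ┃ 
┃                                     ┃ 
┗━━━━━━━━━━━━━━━━━━━━━━━━━━━━━━━━━━━━━┛ 
└───────────────┘  ┃      ┃             
ch component monito┃      ┃             
ch component genera┃      ┃             


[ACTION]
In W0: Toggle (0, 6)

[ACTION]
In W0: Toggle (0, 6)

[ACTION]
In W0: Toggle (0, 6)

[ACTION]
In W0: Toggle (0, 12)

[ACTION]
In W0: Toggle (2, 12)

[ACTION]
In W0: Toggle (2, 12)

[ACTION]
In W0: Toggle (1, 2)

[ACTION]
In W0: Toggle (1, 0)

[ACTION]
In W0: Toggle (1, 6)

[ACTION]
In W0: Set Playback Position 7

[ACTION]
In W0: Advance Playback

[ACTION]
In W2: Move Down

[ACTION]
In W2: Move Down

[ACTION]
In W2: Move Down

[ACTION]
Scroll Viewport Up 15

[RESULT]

                                        
┏━━━━━━━━━━━━━━━━━━━━━━━━━━━━━━━━━━━━━┓ 
┃ Sokoban                             ┃ 
┠─────────────────────────────────────┨ 
┃█████████                            ┃ 
┃█◎□     █                            ┃ 
┃█    ██ █                            ┃ 
┃█◎ @  ◎ █                            ┃ 
┃█  □ □  █                            ┃ 
┃█████████                            ┃ 
┃Moves: 0  0/3                        ┃ 
┃                                     ┃ 
┃                                     ┃ 
┃                                     ┃ 
┗━━━━━━━━━━━━━━━━━━━━━━━━━━━━━━━━━━━━━┛ 
└───────────────┘  ┃      ┃             
ch component monito┃      ┃             


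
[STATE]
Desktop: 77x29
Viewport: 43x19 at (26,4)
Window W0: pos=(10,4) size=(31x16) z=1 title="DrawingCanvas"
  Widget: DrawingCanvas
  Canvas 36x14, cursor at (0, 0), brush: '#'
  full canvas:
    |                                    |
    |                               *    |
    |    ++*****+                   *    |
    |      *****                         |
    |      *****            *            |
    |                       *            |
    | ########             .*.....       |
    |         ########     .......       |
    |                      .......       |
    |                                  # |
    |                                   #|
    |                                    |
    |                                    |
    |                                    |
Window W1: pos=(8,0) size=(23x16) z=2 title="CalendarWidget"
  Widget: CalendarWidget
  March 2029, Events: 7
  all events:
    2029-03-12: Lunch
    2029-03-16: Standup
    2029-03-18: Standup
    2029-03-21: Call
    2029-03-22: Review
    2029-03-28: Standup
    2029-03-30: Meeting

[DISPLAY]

 Su ┃━━━━━━━━━┓                            
  4 ┃         ┃                            
 11 ┃─────────┨                            
17 1┃         ┃                            
24 2┃         ┃                            
31  ┃         ┃                            
    ┃         ┃                            
    ┃   *     ┃                            
    ┃   *     ┃                            
    ┃  .*.....┃                            
    ┃  .......┃                            
━━━━┛  .......┃                            
              ┃                            
              ┃                            
              ┃                            
━━━━━━━━━━━━━━┛                            
                                           
                                           
                                           


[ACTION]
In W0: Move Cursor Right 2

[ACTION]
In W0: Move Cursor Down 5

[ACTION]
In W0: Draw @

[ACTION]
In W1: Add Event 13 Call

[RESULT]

 Su ┃━━━━━━━━━┓                            
  4 ┃         ┃                            
 11 ┃─────────┨                            
 17 ┃         ┃                            
24 2┃         ┃                            
31  ┃         ┃                            
    ┃         ┃                            
    ┃   *     ┃                            
    ┃   *     ┃                            
    ┃  .*.....┃                            
    ┃  .......┃                            
━━━━┛  .......┃                            
              ┃                            
              ┃                            
              ┃                            
━━━━━━━━━━━━━━┛                            
                                           
                                           
                                           


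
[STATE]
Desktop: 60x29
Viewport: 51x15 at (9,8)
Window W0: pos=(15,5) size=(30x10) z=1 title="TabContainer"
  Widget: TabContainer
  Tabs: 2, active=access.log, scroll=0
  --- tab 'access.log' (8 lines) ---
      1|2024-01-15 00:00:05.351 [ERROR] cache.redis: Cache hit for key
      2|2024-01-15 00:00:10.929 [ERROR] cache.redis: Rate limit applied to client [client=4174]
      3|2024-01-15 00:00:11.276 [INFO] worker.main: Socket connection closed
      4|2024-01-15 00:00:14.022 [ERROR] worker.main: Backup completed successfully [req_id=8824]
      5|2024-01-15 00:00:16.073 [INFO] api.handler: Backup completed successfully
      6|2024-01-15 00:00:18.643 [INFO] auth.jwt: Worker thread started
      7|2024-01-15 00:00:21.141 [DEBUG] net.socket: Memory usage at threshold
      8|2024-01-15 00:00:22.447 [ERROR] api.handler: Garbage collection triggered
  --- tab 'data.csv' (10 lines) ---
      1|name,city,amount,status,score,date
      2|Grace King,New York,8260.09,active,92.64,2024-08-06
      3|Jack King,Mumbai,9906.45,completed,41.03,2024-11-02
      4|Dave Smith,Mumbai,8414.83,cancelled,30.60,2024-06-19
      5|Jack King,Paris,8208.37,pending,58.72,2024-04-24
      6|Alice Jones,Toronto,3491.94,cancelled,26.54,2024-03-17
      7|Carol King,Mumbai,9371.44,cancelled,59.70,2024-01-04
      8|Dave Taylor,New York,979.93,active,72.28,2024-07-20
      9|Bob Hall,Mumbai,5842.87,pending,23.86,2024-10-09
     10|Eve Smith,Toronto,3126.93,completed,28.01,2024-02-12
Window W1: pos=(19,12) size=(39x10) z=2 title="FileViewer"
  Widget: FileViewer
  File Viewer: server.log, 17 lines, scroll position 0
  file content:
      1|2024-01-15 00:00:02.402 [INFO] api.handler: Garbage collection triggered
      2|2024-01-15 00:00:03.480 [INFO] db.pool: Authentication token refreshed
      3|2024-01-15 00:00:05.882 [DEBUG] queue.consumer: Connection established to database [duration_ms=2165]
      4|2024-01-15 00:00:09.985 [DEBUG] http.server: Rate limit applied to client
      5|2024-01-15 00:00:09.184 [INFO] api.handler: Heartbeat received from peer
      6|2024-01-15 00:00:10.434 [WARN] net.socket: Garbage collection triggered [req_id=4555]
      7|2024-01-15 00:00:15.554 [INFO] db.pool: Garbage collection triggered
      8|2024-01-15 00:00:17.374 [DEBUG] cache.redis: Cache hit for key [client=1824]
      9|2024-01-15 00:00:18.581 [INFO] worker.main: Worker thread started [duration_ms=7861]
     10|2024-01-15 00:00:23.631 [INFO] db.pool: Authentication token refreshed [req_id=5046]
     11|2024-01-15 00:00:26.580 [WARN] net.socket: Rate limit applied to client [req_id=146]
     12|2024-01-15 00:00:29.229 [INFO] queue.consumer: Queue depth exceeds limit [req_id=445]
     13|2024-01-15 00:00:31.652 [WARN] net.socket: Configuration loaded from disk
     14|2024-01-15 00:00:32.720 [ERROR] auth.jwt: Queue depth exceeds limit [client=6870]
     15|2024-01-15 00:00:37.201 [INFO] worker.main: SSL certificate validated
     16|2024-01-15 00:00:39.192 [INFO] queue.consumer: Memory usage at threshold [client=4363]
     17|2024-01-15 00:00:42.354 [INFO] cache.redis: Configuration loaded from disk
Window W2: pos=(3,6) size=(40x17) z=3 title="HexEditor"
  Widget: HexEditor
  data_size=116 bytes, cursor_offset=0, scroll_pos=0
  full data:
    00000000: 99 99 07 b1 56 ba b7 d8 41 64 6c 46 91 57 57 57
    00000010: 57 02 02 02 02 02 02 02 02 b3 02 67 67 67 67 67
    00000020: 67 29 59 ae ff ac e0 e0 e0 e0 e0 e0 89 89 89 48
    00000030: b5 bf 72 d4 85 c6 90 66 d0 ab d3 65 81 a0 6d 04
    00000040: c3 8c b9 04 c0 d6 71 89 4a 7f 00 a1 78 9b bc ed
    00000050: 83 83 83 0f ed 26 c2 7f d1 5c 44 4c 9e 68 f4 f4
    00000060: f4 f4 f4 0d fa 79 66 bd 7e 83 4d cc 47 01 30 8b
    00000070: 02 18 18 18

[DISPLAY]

─────────────────────────────────┨ ┃               
000  99 99 07 b1 56 ba b7 d8  41 ┃─┃               
010  57 02 02 02 02 02 02 02  02 ┃R┃               
020  67 29 59 ae ff ac e0 e0  e0 ┃R┃               
030  b5 bf 72 d4 85 c6 90 66  d0 ┃━━━━━━━━━━━━━━┓  
040  c3 8c b9 04 c0 d6 71 89  4a ┃              ┃  
050  83 83 83 0f ed 26 c2 7f  d1 ┃──────────────┨  
060  f4 f4 f4 0d fa 79 66 bd  7e ┃ [INFO] api.h▲┃  
070  02 18 18 18                 ┃ [INFO] db.po█┃  
                                 ┃ [DEBUG] queu░┃  
                                 ┃ [DEBUG] http░┃  
                                 ┃ [INFO] api.h░┃  
                                 ┃ [WARN] net.s▼┃  
                                 ┃━━━━━━━━━━━━━━┛  
━━━━━━━━━━━━━━━━━━━━━━━━━━━━━━━━━┛                 


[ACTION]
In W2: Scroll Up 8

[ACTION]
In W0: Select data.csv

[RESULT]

─────────────────────────────────┨ ┃               
000  99 99 07 b1 56 ba b7 d8  41 ┃─┃               
010  57 02 02 02 02 02 02 02  02 ┃r┃               
020  67 29 59 ae ff ac e0 e0  e0 ┃,┃               
030  b5 bf 72 d4 85 c6 90 66  d0 ┃━━━━━━━━━━━━━━┓  
040  c3 8c b9 04 c0 d6 71 89  4a ┃              ┃  
050  83 83 83 0f ed 26 c2 7f  d1 ┃──────────────┨  
060  f4 f4 f4 0d fa 79 66 bd  7e ┃ [INFO] api.h▲┃  
070  02 18 18 18                 ┃ [INFO] db.po█┃  
                                 ┃ [DEBUG] queu░┃  
                                 ┃ [DEBUG] http░┃  
                                 ┃ [INFO] api.h░┃  
                                 ┃ [WARN] net.s▼┃  
                                 ┃━━━━━━━━━━━━━━┛  
━━━━━━━━━━━━━━━━━━━━━━━━━━━━━━━━━┛                 


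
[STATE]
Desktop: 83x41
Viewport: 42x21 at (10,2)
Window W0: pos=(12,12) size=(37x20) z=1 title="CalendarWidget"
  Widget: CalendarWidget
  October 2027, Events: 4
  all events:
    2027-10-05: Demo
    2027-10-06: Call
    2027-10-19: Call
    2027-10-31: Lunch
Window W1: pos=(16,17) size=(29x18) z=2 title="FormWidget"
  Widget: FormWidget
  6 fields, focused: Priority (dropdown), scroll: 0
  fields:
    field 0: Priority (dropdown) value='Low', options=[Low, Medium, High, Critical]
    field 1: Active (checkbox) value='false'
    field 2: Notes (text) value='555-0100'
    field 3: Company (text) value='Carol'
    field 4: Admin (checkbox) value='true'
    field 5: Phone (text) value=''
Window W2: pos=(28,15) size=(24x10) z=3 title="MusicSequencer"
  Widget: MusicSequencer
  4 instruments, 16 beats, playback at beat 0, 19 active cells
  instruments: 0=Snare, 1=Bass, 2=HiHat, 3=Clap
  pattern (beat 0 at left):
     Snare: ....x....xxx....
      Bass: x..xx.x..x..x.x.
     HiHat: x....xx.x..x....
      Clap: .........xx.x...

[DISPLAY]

                                          
                                          
                                          
                                          
                                          
                                          
                                          
                                          
                                          
                                          
  ┏━━━━━━━━━━━━━━━━━━━━━━━━━━━━━━━━━━━┓   
  ┃ CalendarWidget                    ┃   
  ┠───────────────────────────────────┨   
  ┃            Oct┏━━━━━━━━━━━━━━━━━━━━━━┓
  ┃Mo Tu We Th Fr ┃ MusicSequencer       ┃
  ┃   ┏━━━━━━━━━━━┠──────────────────────┨
  ┃ 4 ┃ FormWidget┃      ▼123456789012345┃
  ┃11 ┠───────────┃ Snare····█····███····┃
  ┃18 ┃> Priority:┃  Bass█··██·█··█··█·█·┃
  ┃25 ┃  Active:  ┃ HiHat█····██·█··█····┃
  ┃   ┃  Notes:   ┃  Clap·········██·█···┃


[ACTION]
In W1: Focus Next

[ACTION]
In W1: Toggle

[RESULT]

                                          
                                          
                                          
                                          
                                          
                                          
                                          
                                          
                                          
                                          
  ┏━━━━━━━━━━━━━━━━━━━━━━━━━━━━━━━━━━━┓   
  ┃ CalendarWidget                    ┃   
  ┠───────────────────────────────────┨   
  ┃            Oct┏━━━━━━━━━━━━━━━━━━━━━━┓
  ┃Mo Tu We Th Fr ┃ MusicSequencer       ┃
  ┃   ┏━━━━━━━━━━━┠──────────────────────┨
  ┃ 4 ┃ FormWidget┃      ▼123456789012345┃
  ┃11 ┠───────────┃ Snare····█····███····┃
  ┃18 ┃  Priority:┃  Bass█··██·█··█··█·█·┃
  ┃25 ┃> Active:  ┃ HiHat█····██·█··█····┃
  ┃   ┃  Notes:   ┃  Clap·········██·█···┃


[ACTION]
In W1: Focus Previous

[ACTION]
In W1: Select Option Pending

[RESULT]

                                          
                                          
                                          
                                          
                                          
                                          
                                          
                                          
                                          
                                          
  ┏━━━━━━━━━━━━━━━━━━━━━━━━━━━━━━━━━━━┓   
  ┃ CalendarWidget                    ┃   
  ┠───────────────────────────────────┨   
  ┃            Oct┏━━━━━━━━━━━━━━━━━━━━━━┓
  ┃Mo Tu We Th Fr ┃ MusicSequencer       ┃
  ┃   ┏━━━━━━━━━━━┠──────────────────────┨
  ┃ 4 ┃ FormWidget┃      ▼123456789012345┃
  ┃11 ┠───────────┃ Snare····█····███····┃
  ┃18 ┃> Priority:┃  Bass█··██·█··█··█·█·┃
  ┃25 ┃  Active:  ┃ HiHat█····██·█··█····┃
  ┃   ┃  Notes:   ┃  Clap·········██·█···┃


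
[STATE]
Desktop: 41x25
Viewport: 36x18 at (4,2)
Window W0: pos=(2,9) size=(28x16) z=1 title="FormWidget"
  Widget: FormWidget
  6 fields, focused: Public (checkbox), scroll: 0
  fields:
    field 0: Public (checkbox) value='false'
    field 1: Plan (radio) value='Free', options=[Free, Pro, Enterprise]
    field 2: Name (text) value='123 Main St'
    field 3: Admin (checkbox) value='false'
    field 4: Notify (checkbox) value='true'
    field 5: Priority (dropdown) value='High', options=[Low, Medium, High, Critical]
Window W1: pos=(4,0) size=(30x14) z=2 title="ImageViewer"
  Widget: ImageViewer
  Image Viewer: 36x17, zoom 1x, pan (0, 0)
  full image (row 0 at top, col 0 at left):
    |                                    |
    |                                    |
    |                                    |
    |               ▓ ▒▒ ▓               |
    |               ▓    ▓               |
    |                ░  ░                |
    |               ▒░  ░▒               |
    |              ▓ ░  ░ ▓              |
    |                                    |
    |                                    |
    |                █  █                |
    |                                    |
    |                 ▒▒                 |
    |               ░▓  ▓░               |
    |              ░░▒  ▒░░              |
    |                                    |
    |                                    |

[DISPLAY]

┠────────────────────────────┨      
┃                            ┃      
┃                            ┃      
┃                            ┃      
┃               ▓ ▒▒ ▓       ┃      
┃               ▓    ▓       ┃      
┃                ░  ░        ┃      
┃               ▒░  ░▒       ┃      
┃              ▓ ░  ░ ▓      ┃      
┃                            ┃      
┃                            ┃      
┗━━━━━━━━━━━━━━━━━━━━━━━━━━━━┛      
 Name:       [123 Main S]┃          
 Admin:      [ ]         ┃          
 Notify:     [x]         ┃          
 Priority:   [High     ▼]┃          
                         ┃          
                         ┃          


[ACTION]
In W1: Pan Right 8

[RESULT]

┠────────────────────────────┨      
┃                            ┃      
┃                            ┃      
┃                            ┃      
┃       ▓ ▒▒ ▓               ┃      
┃       ▓    ▓               ┃      
┃        ░  ░                ┃      
┃       ▒░  ░▒               ┃      
┃      ▓ ░  ░ ▓              ┃      
┃                            ┃      
┃                            ┃      
┗━━━━━━━━━━━━━━━━━━━━━━━━━━━━┛      
 Name:       [123 Main S]┃          
 Admin:      [ ]         ┃          
 Notify:     [x]         ┃          
 Priority:   [High     ▼]┃          
                         ┃          
                         ┃          


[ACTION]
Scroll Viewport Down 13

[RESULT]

┃       ▓    ▓               ┃      
┃        ░  ░                ┃      
┃       ▒░  ░▒               ┃      
┃      ▓ ░  ░ ▓              ┃      
┃                            ┃      
┃                            ┃      
┗━━━━━━━━━━━━━━━━━━━━━━━━━━━━┛      
 Name:       [123 Main S]┃          
 Admin:      [ ]         ┃          
 Notify:     [x]         ┃          
 Priority:   [High     ▼]┃          
                         ┃          
                         ┃          
                         ┃          
                         ┃          
                         ┃          
                         ┃          
━━━━━━━━━━━━━━━━━━━━━━━━━┛          


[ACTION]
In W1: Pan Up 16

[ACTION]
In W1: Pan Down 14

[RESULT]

┃                            ┃      
┃                            ┃      
┃                            ┃      
┃                            ┃      
┃                            ┃      
┃                            ┃      
┗━━━━━━━━━━━━━━━━━━━━━━━━━━━━┛      
 Name:       [123 Main S]┃          
 Admin:      [ ]         ┃          
 Notify:     [x]         ┃          
 Priority:   [High     ▼]┃          
                         ┃          
                         ┃          
                         ┃          
                         ┃          
                         ┃          
                         ┃          
━━━━━━━━━━━━━━━━━━━━━━━━━┛          


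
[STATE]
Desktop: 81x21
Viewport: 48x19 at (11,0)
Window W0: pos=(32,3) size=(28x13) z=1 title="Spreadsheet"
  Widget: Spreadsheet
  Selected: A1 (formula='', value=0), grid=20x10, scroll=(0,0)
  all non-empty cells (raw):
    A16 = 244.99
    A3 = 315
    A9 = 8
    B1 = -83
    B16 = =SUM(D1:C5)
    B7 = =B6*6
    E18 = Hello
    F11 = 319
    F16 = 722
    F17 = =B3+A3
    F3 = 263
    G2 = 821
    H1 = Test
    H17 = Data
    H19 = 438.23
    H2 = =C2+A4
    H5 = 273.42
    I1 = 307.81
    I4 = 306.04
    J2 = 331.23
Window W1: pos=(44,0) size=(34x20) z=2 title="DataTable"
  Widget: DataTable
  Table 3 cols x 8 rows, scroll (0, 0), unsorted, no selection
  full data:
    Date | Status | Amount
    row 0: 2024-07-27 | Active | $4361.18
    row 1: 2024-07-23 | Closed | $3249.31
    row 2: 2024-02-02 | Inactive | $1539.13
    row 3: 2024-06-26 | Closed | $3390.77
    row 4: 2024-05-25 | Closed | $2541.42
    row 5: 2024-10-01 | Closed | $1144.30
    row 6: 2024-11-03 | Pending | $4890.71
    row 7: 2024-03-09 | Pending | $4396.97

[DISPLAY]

                                 ┏━━━━━━━━━━━━━━
                                 ┃ DataTable    
                                 ┠──────────────
                     ┏━━━━━━━━━━━┃Date      │Sta
                     ┃ Spreadshee┃──────────┼───
                     ┠───────────┃2024-07-27│Act
                     ┃A1:        ┃2024-07-23│Clo
                     ┃       A   ┃2024-02-02│Ina
                     ┃-----------┃2024-06-26│Clo
                     ┃  1      [0┃2024-05-25│Clo
                     ┃  2        ┃2024-10-01│Clo
                     ┃  3      31┃2024-11-03│Pen
                     ┃  4        ┃2024-03-09│Pen
                     ┃  5        ┃              
                     ┃  6        ┃              
                     ┗━━━━━━━━━━━┃              
                                 ┃              
                                 ┃              
                                 ┃              


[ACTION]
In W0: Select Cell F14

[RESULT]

                                 ┏━━━━━━━━━━━━━━
                                 ┃ DataTable    
                                 ┠──────────────
                     ┏━━━━━━━━━━━┃Date      │Sta
                     ┃ Spreadshee┃──────────┼───
                     ┠───────────┃2024-07-27│Act
                     ┃F14:       ┃2024-07-23│Clo
                     ┃       A   ┃2024-02-02│Ina
                     ┃-----------┃2024-06-26│Clo
                     ┃  1        ┃2024-05-25│Clo
                     ┃  2        ┃2024-10-01│Clo
                     ┃  3      31┃2024-11-03│Pen
                     ┃  4        ┃2024-03-09│Pen
                     ┃  5        ┃              
                     ┃  6        ┃              
                     ┗━━━━━━━━━━━┃              
                                 ┃              
                                 ┃              
                                 ┃              


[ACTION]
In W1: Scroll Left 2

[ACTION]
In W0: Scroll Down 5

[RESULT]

                                 ┏━━━━━━━━━━━━━━
                                 ┃ DataTable    
                                 ┠──────────────
                     ┏━━━━━━━━━━━┃Date      │Sta
                     ┃ Spreadshee┃──────────┼───
                     ┠───────────┃2024-07-27│Act
                     ┃F14:       ┃2024-07-23│Clo
                     ┃       A   ┃2024-02-02│Ina
                     ┃-----------┃2024-06-26│Clo
                     ┃  6        ┃2024-05-25│Clo
                     ┃  7        ┃2024-10-01│Clo
                     ┃  8        ┃2024-11-03│Pen
                     ┃  9        ┃2024-03-09│Pen
                     ┃ 10        ┃              
                     ┃ 11        ┃              
                     ┗━━━━━━━━━━━┃              
                                 ┃              
                                 ┃              
                                 ┃              


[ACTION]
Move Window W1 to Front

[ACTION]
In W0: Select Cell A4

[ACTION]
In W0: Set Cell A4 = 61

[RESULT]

                                 ┏━━━━━━━━━━━━━━
                                 ┃ DataTable    
                                 ┠──────────────
                     ┏━━━━━━━━━━━┃Date      │Sta
                     ┃ Spreadshee┃──────────┼───
                     ┠───────────┃2024-07-27│Act
                     ┃A4: 61     ┃2024-07-23│Clo
                     ┃       A   ┃2024-02-02│Ina
                     ┃-----------┃2024-06-26│Clo
                     ┃  6        ┃2024-05-25│Clo
                     ┃  7        ┃2024-10-01│Clo
                     ┃  8        ┃2024-11-03│Pen
                     ┃  9        ┃2024-03-09│Pen
                     ┃ 10        ┃              
                     ┃ 11        ┃              
                     ┗━━━━━━━━━━━┃              
                                 ┃              
                                 ┃              
                                 ┃              
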